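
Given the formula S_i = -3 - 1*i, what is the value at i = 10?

S_10 = -3 + -1*10 = -3 + -10 = -13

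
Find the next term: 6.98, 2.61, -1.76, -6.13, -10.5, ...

Differences: 2.61 - 6.98 = -4.37
This is an arithmetic sequence with common difference d = -4.37.
Next term = -10.5 + -4.37 = -14.87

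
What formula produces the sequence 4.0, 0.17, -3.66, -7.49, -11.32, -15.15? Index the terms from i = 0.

Check differences: 0.17 - 4.0 = -3.83
-3.66 - 0.17 = -3.83
Common difference d = -3.83.
First term a = 4.0.
Formula: S_i = 4.00 - 3.83*i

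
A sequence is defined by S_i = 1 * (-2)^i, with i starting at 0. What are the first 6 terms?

This is a geometric sequence.
i=0: S_0 = 1 * (-2)^0 = 1
i=1: S_1 = 1 * (-2)^1 = -2
i=2: S_2 = 1 * (-2)^2 = 4
i=3: S_3 = 1 * (-2)^3 = -8
i=4: S_4 = 1 * (-2)^4 = 16
i=5: S_5 = 1 * (-2)^5 = -32
The first 6 terms are: [1, -2, 4, -8, 16, -32]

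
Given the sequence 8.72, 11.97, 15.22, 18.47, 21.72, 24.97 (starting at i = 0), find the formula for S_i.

Check differences: 11.97 - 8.72 = 3.25
15.22 - 11.97 = 3.25
Common difference d = 3.25.
First term a = 8.72.
Formula: S_i = 8.72 + 3.25*i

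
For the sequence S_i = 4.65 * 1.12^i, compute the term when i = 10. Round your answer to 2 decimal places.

S_10 = 4.65 * 1.12^10 ≈ 4.65 * 3.1058 ≈ 14.44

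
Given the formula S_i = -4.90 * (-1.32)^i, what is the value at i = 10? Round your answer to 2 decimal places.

S_10 = -4.9 * (-1.32)^10 ≈ -4.9 * 16.0598 ≈ -78.69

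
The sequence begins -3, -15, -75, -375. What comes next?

Ratios: -15 / -3 = 5.0
This is a geometric sequence with common ratio r = 5.
Next term = -375 * 5 = -1875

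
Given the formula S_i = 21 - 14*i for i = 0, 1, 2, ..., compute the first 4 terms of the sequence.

This is an arithmetic sequence.
i=0: S_0 = 21 + -14*0 = 21
i=1: S_1 = 21 + -14*1 = 7
i=2: S_2 = 21 + -14*2 = -7
i=3: S_3 = 21 + -14*3 = -21
The first 4 terms are: [21, 7, -7, -21]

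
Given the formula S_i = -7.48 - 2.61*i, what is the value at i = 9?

S_9 = -7.48 + -2.61*9 = -7.48 + -23.49 = -30.97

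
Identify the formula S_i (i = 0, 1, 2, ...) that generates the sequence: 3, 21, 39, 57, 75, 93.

Check differences: 21 - 3 = 18
39 - 21 = 18
Common difference d = 18.
First term a = 3.
Formula: S_i = 3 + 18*i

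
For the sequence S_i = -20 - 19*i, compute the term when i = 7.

S_7 = -20 + -19*7 = -20 + -133 = -153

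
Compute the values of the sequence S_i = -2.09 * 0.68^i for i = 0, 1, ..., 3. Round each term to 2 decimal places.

This is a geometric sequence.
i=0: S_0 = -2.09 * 0.68^0 = -2.09
i=1: S_1 = -2.09 * 0.68^1 ≈ -1.42
i=2: S_2 = -2.09 * 0.68^2 ≈ -0.97
i=3: S_3 = -2.09 * 0.68^3 ≈ -0.66
The first 4 terms are: [-2.09, -1.42, -0.97, -0.66]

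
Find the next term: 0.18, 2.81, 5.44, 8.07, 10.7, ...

Differences: 2.81 - 0.18 = 2.63
This is an arithmetic sequence with common difference d = 2.63.
Next term = 10.7 + 2.63 = 13.33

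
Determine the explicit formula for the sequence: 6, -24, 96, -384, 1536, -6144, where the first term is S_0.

Check ratios: -24 / 6 = -4.0
Common ratio r = -4.
First term a = 6.
Formula: S_i = 6 * (-4)^i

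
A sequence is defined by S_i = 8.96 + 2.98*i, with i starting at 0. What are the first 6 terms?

This is an arithmetic sequence.
i=0: S_0 = 8.96 + 2.98*0 = 8.96
i=1: S_1 = 8.96 + 2.98*1 = 11.94
i=2: S_2 = 8.96 + 2.98*2 = 14.92
i=3: S_3 = 8.96 + 2.98*3 = 17.9
i=4: S_4 = 8.96 + 2.98*4 = 20.88
i=5: S_5 = 8.96 + 2.98*5 = 23.86
The first 6 terms are: [8.96, 11.94, 14.92, 17.9, 20.88, 23.86]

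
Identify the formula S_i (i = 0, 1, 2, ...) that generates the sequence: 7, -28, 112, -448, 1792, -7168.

Check ratios: -28 / 7 = -4.0
Common ratio r = -4.
First term a = 7.
Formula: S_i = 7 * (-4)^i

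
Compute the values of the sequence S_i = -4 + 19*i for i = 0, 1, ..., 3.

This is an arithmetic sequence.
i=0: S_0 = -4 + 19*0 = -4
i=1: S_1 = -4 + 19*1 = 15
i=2: S_2 = -4 + 19*2 = 34
i=3: S_3 = -4 + 19*3 = 53
The first 4 terms are: [-4, 15, 34, 53]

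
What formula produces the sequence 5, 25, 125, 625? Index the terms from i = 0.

Check ratios: 25 / 5 = 5.0
Common ratio r = 5.
First term a = 5.
Formula: S_i = 5 * 5^i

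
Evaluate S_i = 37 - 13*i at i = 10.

S_10 = 37 + -13*10 = 37 + -130 = -93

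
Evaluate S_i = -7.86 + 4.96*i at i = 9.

S_9 = -7.86 + 4.96*9 = -7.86 + 44.64 = 36.78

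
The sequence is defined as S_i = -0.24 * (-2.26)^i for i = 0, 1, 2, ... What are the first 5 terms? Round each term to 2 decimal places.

This is a geometric sequence.
i=0: S_0 = -0.24 * (-2.26)^0 = -0.24
i=1: S_1 = -0.24 * (-2.26)^1 ≈ 0.54
i=2: S_2 = -0.24 * (-2.26)^2 ≈ -1.23
i=3: S_3 = -0.24 * (-2.26)^3 ≈ 2.77
i=4: S_4 = -0.24 * (-2.26)^4 ≈ -6.26
The first 5 terms are: [-0.24, 0.54, -1.23, 2.77, -6.26]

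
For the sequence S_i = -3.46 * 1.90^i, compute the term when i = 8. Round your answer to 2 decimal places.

S_8 = -3.46 * 1.9^8 ≈ -3.46 * 169.8356 ≈ -587.63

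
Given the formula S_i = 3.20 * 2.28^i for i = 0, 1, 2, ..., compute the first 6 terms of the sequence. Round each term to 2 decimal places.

This is a geometric sequence.
i=0: S_0 = 3.2 * 2.28^0 = 3.2
i=1: S_1 = 3.2 * 2.28^1 ≈ 7.3
i=2: S_2 = 3.2 * 2.28^2 ≈ 16.63
i=3: S_3 = 3.2 * 2.28^3 ≈ 37.93
i=4: S_4 = 3.2 * 2.28^4 ≈ 86.47
i=5: S_5 = 3.2 * 2.28^5 ≈ 197.16
The first 6 terms are: [3.2, 7.3, 16.63, 37.93, 86.47, 197.16]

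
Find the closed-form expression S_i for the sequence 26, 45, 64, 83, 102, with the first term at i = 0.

Check differences: 45 - 26 = 19
64 - 45 = 19
Common difference d = 19.
First term a = 26.
Formula: S_i = 26 + 19*i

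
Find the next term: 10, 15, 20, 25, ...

Differences: 15 - 10 = 5
This is an arithmetic sequence with common difference d = 5.
Next term = 25 + 5 = 30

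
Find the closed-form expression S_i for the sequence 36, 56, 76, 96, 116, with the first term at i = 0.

Check differences: 56 - 36 = 20
76 - 56 = 20
Common difference d = 20.
First term a = 36.
Formula: S_i = 36 + 20*i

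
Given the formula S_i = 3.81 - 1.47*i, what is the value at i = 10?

S_10 = 3.81 + -1.47*10 = 3.81 + -14.7 = -10.89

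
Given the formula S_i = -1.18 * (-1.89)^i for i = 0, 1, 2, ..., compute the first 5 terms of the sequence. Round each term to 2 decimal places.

This is a geometric sequence.
i=0: S_0 = -1.18 * (-1.89)^0 = -1.18
i=1: S_1 = -1.18 * (-1.89)^1 ≈ 2.23
i=2: S_2 = -1.18 * (-1.89)^2 ≈ -4.22
i=3: S_3 = -1.18 * (-1.89)^3 ≈ 7.97
i=4: S_4 = -1.18 * (-1.89)^4 ≈ -15.06
The first 5 terms are: [-1.18, 2.23, -4.22, 7.97, -15.06]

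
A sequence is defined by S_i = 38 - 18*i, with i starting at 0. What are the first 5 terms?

This is an arithmetic sequence.
i=0: S_0 = 38 + -18*0 = 38
i=1: S_1 = 38 + -18*1 = 20
i=2: S_2 = 38 + -18*2 = 2
i=3: S_3 = 38 + -18*3 = -16
i=4: S_4 = 38 + -18*4 = -34
The first 5 terms are: [38, 20, 2, -16, -34]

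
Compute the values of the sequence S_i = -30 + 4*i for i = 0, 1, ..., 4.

This is an arithmetic sequence.
i=0: S_0 = -30 + 4*0 = -30
i=1: S_1 = -30 + 4*1 = -26
i=2: S_2 = -30 + 4*2 = -22
i=3: S_3 = -30 + 4*3 = -18
i=4: S_4 = -30 + 4*4 = -14
The first 5 terms are: [-30, -26, -22, -18, -14]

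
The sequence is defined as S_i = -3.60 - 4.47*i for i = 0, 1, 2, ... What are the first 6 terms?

This is an arithmetic sequence.
i=0: S_0 = -3.6 + -4.47*0 = -3.6
i=1: S_1 = -3.6 + -4.47*1 = -8.07
i=2: S_2 = -3.6 + -4.47*2 = -12.54
i=3: S_3 = -3.6 + -4.47*3 = -17.01
i=4: S_4 = -3.6 + -4.47*4 = -21.48
i=5: S_5 = -3.6 + -4.47*5 = -25.95
The first 6 terms are: [-3.6, -8.07, -12.54, -17.01, -21.48, -25.95]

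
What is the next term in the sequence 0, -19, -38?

Differences: -19 - 0 = -19
This is an arithmetic sequence with common difference d = -19.
Next term = -38 + -19 = -57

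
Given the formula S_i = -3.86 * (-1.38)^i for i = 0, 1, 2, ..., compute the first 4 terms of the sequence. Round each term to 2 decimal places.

This is a geometric sequence.
i=0: S_0 = -3.86 * (-1.38)^0 = -3.86
i=1: S_1 = -3.86 * (-1.38)^1 ≈ 5.33
i=2: S_2 = -3.86 * (-1.38)^2 ≈ -7.35
i=3: S_3 = -3.86 * (-1.38)^3 ≈ 10.14
The first 4 terms are: [-3.86, 5.33, -7.35, 10.14]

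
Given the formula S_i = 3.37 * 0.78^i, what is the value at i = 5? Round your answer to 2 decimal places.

S_5 = 3.37 * 0.78^5 ≈ 3.37 * 0.2887 ≈ 0.97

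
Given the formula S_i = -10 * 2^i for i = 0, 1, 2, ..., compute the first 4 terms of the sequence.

This is a geometric sequence.
i=0: S_0 = -10 * 2^0 = -10
i=1: S_1 = -10 * 2^1 = -20
i=2: S_2 = -10 * 2^2 = -40
i=3: S_3 = -10 * 2^3 = -80
The first 4 terms are: [-10, -20, -40, -80]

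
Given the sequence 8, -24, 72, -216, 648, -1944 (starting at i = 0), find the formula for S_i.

Check ratios: -24 / 8 = -3.0
Common ratio r = -3.
First term a = 8.
Formula: S_i = 8 * (-3)^i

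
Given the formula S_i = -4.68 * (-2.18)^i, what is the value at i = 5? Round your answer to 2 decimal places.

S_5 = -4.68 * (-2.18)^5 ≈ -4.68 * -49.236 ≈ 230.42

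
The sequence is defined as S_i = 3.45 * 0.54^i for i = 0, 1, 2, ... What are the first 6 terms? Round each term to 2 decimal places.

This is a geometric sequence.
i=0: S_0 = 3.45 * 0.54^0 = 3.45
i=1: S_1 = 3.45 * 0.54^1 ≈ 1.86
i=2: S_2 = 3.45 * 0.54^2 ≈ 1.01
i=3: S_3 = 3.45 * 0.54^3 ≈ 0.54
i=4: S_4 = 3.45 * 0.54^4 ≈ 0.29
i=5: S_5 = 3.45 * 0.54^5 ≈ 0.16
The first 6 terms are: [3.45, 1.86, 1.01, 0.54, 0.29, 0.16]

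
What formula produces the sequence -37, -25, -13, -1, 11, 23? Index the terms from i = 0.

Check differences: -25 - -37 = 12
-13 - -25 = 12
Common difference d = 12.
First term a = -37.
Formula: S_i = -37 + 12*i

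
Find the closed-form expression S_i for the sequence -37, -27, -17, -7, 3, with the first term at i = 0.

Check differences: -27 - -37 = 10
-17 - -27 = 10
Common difference d = 10.
First term a = -37.
Formula: S_i = -37 + 10*i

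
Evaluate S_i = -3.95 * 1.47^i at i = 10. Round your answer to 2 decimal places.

S_10 = -3.95 * 1.47^10 ≈ -3.95 * 47.1165 ≈ -186.11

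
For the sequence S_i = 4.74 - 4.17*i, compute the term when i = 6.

S_6 = 4.74 + -4.17*6 = 4.74 + -25.02 = -20.28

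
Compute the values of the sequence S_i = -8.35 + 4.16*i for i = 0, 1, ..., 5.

This is an arithmetic sequence.
i=0: S_0 = -8.35 + 4.16*0 = -8.35
i=1: S_1 = -8.35 + 4.16*1 = -4.19
i=2: S_2 = -8.35 + 4.16*2 = -0.03
i=3: S_3 = -8.35 + 4.16*3 = 4.13
i=4: S_4 = -8.35 + 4.16*4 = 8.29
i=5: S_5 = -8.35 + 4.16*5 = 12.45
The first 6 terms are: [-8.35, -4.19, -0.03, 4.13, 8.29, 12.45]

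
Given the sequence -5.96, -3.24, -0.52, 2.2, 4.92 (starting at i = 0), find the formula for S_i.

Check differences: -3.24 - -5.96 = 2.72
-0.52 - -3.24 = 2.72
Common difference d = 2.72.
First term a = -5.96.
Formula: S_i = -5.96 + 2.72*i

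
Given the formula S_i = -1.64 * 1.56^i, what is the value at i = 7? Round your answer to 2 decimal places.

S_7 = -1.64 * 1.56^7 ≈ -1.64 * 22.4839 ≈ -36.87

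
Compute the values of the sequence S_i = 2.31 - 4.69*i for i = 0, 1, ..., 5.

This is an arithmetic sequence.
i=0: S_0 = 2.31 + -4.69*0 = 2.31
i=1: S_1 = 2.31 + -4.69*1 = -2.38
i=2: S_2 = 2.31 + -4.69*2 = -7.07
i=3: S_3 = 2.31 + -4.69*3 = -11.76
i=4: S_4 = 2.31 + -4.69*4 = -16.45
i=5: S_5 = 2.31 + -4.69*5 = -21.14
The first 6 terms are: [2.31, -2.38, -7.07, -11.76, -16.45, -21.14]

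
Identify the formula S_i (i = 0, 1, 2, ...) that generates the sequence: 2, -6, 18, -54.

Check ratios: -6 / 2 = -3.0
Common ratio r = -3.
First term a = 2.
Formula: S_i = 2 * (-3)^i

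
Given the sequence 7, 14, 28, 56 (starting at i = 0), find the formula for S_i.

Check ratios: 14 / 7 = 2.0
Common ratio r = 2.
First term a = 7.
Formula: S_i = 7 * 2^i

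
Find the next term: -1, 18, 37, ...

Differences: 18 - -1 = 19
This is an arithmetic sequence with common difference d = 19.
Next term = 37 + 19 = 56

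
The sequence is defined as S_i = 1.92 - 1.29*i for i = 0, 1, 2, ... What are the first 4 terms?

This is an arithmetic sequence.
i=0: S_0 = 1.92 + -1.29*0 = 1.92
i=1: S_1 = 1.92 + -1.29*1 = 0.63
i=2: S_2 = 1.92 + -1.29*2 = -0.66
i=3: S_3 = 1.92 + -1.29*3 = -1.95
The first 4 terms are: [1.92, 0.63, -0.66, -1.95]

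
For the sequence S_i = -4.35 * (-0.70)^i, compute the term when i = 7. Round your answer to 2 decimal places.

S_7 = -4.35 * (-0.7)^7 ≈ -4.35 * -0.0824 ≈ 0.36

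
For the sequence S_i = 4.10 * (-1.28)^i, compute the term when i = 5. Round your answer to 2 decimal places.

S_5 = 4.1 * (-1.28)^5 ≈ 4.1 * -3.436 ≈ -14.09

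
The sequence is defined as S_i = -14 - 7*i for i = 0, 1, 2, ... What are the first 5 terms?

This is an arithmetic sequence.
i=0: S_0 = -14 + -7*0 = -14
i=1: S_1 = -14 + -7*1 = -21
i=2: S_2 = -14 + -7*2 = -28
i=3: S_3 = -14 + -7*3 = -35
i=4: S_4 = -14 + -7*4 = -42
The first 5 terms are: [-14, -21, -28, -35, -42]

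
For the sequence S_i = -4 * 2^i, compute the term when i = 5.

S_5 = -4 * 2^5 = -4 * 32 = -128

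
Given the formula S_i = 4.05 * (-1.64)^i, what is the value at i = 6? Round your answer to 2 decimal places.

S_6 = 4.05 * (-1.64)^6 ≈ 4.05 * 19.4564 ≈ 78.8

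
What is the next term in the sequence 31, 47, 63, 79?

Differences: 47 - 31 = 16
This is an arithmetic sequence with common difference d = 16.
Next term = 79 + 16 = 95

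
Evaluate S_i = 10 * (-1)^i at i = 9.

S_9 = 10 * (-1)^9 = 10 * -1 = -10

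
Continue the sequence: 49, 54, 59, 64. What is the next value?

Differences: 54 - 49 = 5
This is an arithmetic sequence with common difference d = 5.
Next term = 64 + 5 = 69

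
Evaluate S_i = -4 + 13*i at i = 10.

S_10 = -4 + 13*10 = -4 + 130 = 126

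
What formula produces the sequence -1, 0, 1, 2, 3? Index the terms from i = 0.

Check differences: 0 - -1 = 1
1 - 0 = 1
Common difference d = 1.
First term a = -1.
Formula: S_i = -1 + 1*i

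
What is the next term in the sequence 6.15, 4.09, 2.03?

Differences: 4.09 - 6.15 = -2.06
This is an arithmetic sequence with common difference d = -2.06.
Next term = 2.03 + -2.06 = -0.03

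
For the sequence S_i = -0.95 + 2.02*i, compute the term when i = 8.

S_8 = -0.95 + 2.02*8 = -0.95 + 16.16 = 15.21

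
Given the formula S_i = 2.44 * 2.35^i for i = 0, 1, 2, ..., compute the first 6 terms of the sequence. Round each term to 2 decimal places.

This is a geometric sequence.
i=0: S_0 = 2.44 * 2.35^0 = 2.44
i=1: S_1 = 2.44 * 2.35^1 ≈ 5.73
i=2: S_2 = 2.44 * 2.35^2 ≈ 13.47
i=3: S_3 = 2.44 * 2.35^3 ≈ 31.67
i=4: S_4 = 2.44 * 2.35^4 ≈ 74.42
i=5: S_5 = 2.44 * 2.35^5 ≈ 174.88
The first 6 terms are: [2.44, 5.73, 13.47, 31.67, 74.42, 174.88]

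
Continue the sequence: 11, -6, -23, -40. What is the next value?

Differences: -6 - 11 = -17
This is an arithmetic sequence with common difference d = -17.
Next term = -40 + -17 = -57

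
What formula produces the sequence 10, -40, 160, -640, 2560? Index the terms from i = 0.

Check ratios: -40 / 10 = -4.0
Common ratio r = -4.
First term a = 10.
Formula: S_i = 10 * (-4)^i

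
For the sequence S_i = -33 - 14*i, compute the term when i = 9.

S_9 = -33 + -14*9 = -33 + -126 = -159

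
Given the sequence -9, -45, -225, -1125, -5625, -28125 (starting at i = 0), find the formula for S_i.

Check ratios: -45 / -9 = 5.0
Common ratio r = 5.
First term a = -9.
Formula: S_i = -9 * 5^i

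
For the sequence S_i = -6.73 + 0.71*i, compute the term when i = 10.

S_10 = -6.73 + 0.71*10 = -6.73 + 7.1 = 0.37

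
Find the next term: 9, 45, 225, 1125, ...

Ratios: 45 / 9 = 5.0
This is a geometric sequence with common ratio r = 5.
Next term = 1125 * 5 = 5625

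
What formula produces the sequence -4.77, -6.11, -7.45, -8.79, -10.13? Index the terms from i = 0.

Check differences: -6.11 - -4.77 = -1.34
-7.45 - -6.11 = -1.34
Common difference d = -1.34.
First term a = -4.77.
Formula: S_i = -4.77 - 1.34*i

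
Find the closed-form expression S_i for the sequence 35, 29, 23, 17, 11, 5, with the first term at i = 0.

Check differences: 29 - 35 = -6
23 - 29 = -6
Common difference d = -6.
First term a = 35.
Formula: S_i = 35 - 6*i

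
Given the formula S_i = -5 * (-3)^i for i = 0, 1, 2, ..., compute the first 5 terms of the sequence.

This is a geometric sequence.
i=0: S_0 = -5 * (-3)^0 = -5
i=1: S_1 = -5 * (-3)^1 = 15
i=2: S_2 = -5 * (-3)^2 = -45
i=3: S_3 = -5 * (-3)^3 = 135
i=4: S_4 = -5 * (-3)^4 = -405
The first 5 terms are: [-5, 15, -45, 135, -405]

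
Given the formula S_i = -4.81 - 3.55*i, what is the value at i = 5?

S_5 = -4.81 + -3.55*5 = -4.81 + -17.75 = -22.56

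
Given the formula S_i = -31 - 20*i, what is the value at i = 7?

S_7 = -31 + -20*7 = -31 + -140 = -171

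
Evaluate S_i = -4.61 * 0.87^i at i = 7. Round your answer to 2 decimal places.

S_7 = -4.61 * 0.87^7 ≈ -4.61 * 0.3773 ≈ -1.74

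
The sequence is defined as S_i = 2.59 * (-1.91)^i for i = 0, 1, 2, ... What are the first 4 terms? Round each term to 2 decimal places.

This is a geometric sequence.
i=0: S_0 = 2.59 * (-1.91)^0 = 2.59
i=1: S_1 = 2.59 * (-1.91)^1 ≈ -4.95
i=2: S_2 = 2.59 * (-1.91)^2 ≈ 9.45
i=3: S_3 = 2.59 * (-1.91)^3 ≈ -18.05
The first 4 terms are: [2.59, -4.95, 9.45, -18.05]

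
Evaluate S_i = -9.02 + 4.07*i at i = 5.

S_5 = -9.02 + 4.07*5 = -9.02 + 20.35 = 11.33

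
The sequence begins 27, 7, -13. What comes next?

Differences: 7 - 27 = -20
This is an arithmetic sequence with common difference d = -20.
Next term = -13 + -20 = -33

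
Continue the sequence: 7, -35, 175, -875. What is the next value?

Ratios: -35 / 7 = -5.0
This is a geometric sequence with common ratio r = -5.
Next term = -875 * -5 = 4375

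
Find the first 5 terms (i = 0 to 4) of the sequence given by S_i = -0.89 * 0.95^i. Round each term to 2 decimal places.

This is a geometric sequence.
i=0: S_0 = -0.89 * 0.95^0 = -0.89
i=1: S_1 = -0.89 * 0.95^1 ≈ -0.85
i=2: S_2 = -0.89 * 0.95^2 ≈ -0.8
i=3: S_3 = -0.89 * 0.95^3 ≈ -0.76
i=4: S_4 = -0.89 * 0.95^4 ≈ -0.72
The first 5 terms are: [-0.89, -0.85, -0.8, -0.76, -0.72]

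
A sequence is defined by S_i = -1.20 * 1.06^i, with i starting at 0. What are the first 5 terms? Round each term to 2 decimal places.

This is a geometric sequence.
i=0: S_0 = -1.2 * 1.06^0 = -1.2
i=1: S_1 = -1.2 * 1.06^1 ≈ -1.27
i=2: S_2 = -1.2 * 1.06^2 ≈ -1.35
i=3: S_3 = -1.2 * 1.06^3 ≈ -1.43
i=4: S_4 = -1.2 * 1.06^4 ≈ -1.51
The first 5 terms are: [-1.2, -1.27, -1.35, -1.43, -1.51]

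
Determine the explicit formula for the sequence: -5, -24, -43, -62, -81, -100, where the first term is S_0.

Check differences: -24 - -5 = -19
-43 - -24 = -19
Common difference d = -19.
First term a = -5.
Formula: S_i = -5 - 19*i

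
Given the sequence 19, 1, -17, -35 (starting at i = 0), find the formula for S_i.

Check differences: 1 - 19 = -18
-17 - 1 = -18
Common difference d = -18.
First term a = 19.
Formula: S_i = 19 - 18*i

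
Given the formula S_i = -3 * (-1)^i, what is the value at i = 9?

S_9 = -3 * (-1)^9 = -3 * -1 = 3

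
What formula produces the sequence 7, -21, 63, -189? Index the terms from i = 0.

Check ratios: -21 / 7 = -3.0
Common ratio r = -3.
First term a = 7.
Formula: S_i = 7 * (-3)^i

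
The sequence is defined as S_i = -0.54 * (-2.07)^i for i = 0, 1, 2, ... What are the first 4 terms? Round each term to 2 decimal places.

This is a geometric sequence.
i=0: S_0 = -0.54 * (-2.07)^0 = -0.54
i=1: S_1 = -0.54 * (-2.07)^1 ≈ 1.12
i=2: S_2 = -0.54 * (-2.07)^2 ≈ -2.31
i=3: S_3 = -0.54 * (-2.07)^3 ≈ 4.79
The first 4 terms are: [-0.54, 1.12, -2.31, 4.79]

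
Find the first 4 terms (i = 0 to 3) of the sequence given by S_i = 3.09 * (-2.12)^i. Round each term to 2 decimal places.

This is a geometric sequence.
i=0: S_0 = 3.09 * (-2.12)^0 = 3.09
i=1: S_1 = 3.09 * (-2.12)^1 ≈ -6.55
i=2: S_2 = 3.09 * (-2.12)^2 ≈ 13.89
i=3: S_3 = 3.09 * (-2.12)^3 ≈ -29.44
The first 4 terms are: [3.09, -6.55, 13.89, -29.44]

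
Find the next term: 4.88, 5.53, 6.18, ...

Differences: 5.53 - 4.88 = 0.65
This is an arithmetic sequence with common difference d = 0.65.
Next term = 6.18 + 0.65 = 6.83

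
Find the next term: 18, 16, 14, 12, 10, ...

Differences: 16 - 18 = -2
This is an arithmetic sequence with common difference d = -2.
Next term = 10 + -2 = 8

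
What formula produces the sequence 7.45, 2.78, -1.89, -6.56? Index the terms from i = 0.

Check differences: 2.78 - 7.45 = -4.67
-1.89 - 2.78 = -4.67
Common difference d = -4.67.
First term a = 7.45.
Formula: S_i = 7.45 - 4.67*i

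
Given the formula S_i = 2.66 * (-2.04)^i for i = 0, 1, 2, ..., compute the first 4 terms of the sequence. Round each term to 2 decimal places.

This is a geometric sequence.
i=0: S_0 = 2.66 * (-2.04)^0 = 2.66
i=1: S_1 = 2.66 * (-2.04)^1 ≈ -5.43
i=2: S_2 = 2.66 * (-2.04)^2 ≈ 11.07
i=3: S_3 = 2.66 * (-2.04)^3 ≈ -22.58
The first 4 terms are: [2.66, -5.43, 11.07, -22.58]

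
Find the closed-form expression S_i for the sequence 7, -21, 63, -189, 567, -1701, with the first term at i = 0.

Check ratios: -21 / 7 = -3.0
Common ratio r = -3.
First term a = 7.
Formula: S_i = 7 * (-3)^i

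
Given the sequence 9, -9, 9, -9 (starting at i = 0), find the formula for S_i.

Check ratios: -9 / 9 = -1.0
Common ratio r = -1.
First term a = 9.
Formula: S_i = 9 * (-1)^i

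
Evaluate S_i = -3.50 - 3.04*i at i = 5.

S_5 = -3.5 + -3.04*5 = -3.5 + -15.2 = -18.7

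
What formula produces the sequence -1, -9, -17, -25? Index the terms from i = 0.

Check differences: -9 - -1 = -8
-17 - -9 = -8
Common difference d = -8.
First term a = -1.
Formula: S_i = -1 - 8*i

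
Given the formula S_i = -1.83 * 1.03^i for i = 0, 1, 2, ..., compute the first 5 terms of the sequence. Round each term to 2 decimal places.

This is a geometric sequence.
i=0: S_0 = -1.83 * 1.03^0 = -1.83
i=1: S_1 = -1.83 * 1.03^1 ≈ -1.88
i=2: S_2 = -1.83 * 1.03^2 ≈ -1.94
i=3: S_3 = -1.83 * 1.03^3 ≈ -2.0
i=4: S_4 = -1.83 * 1.03^4 ≈ -2.06
The first 5 terms are: [-1.83, -1.88, -1.94, -2.0, -2.06]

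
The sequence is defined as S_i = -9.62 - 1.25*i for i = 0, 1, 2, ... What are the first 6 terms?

This is an arithmetic sequence.
i=0: S_0 = -9.62 + -1.25*0 = -9.62
i=1: S_1 = -9.62 + -1.25*1 = -10.87
i=2: S_2 = -9.62 + -1.25*2 = -12.12
i=3: S_3 = -9.62 + -1.25*3 = -13.37
i=4: S_4 = -9.62 + -1.25*4 = -14.62
i=5: S_5 = -9.62 + -1.25*5 = -15.87
The first 6 terms are: [-9.62, -10.87, -12.12, -13.37, -14.62, -15.87]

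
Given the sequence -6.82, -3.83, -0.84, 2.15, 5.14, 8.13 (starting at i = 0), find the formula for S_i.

Check differences: -3.83 - -6.82 = 2.99
-0.84 - -3.83 = 2.99
Common difference d = 2.99.
First term a = -6.82.
Formula: S_i = -6.82 + 2.99*i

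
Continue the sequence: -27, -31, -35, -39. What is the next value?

Differences: -31 - -27 = -4
This is an arithmetic sequence with common difference d = -4.
Next term = -39 + -4 = -43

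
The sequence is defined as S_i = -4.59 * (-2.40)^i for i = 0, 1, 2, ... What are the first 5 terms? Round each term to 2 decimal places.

This is a geometric sequence.
i=0: S_0 = -4.59 * (-2.4)^0 = -4.59
i=1: S_1 = -4.59 * (-2.4)^1 ≈ 11.02
i=2: S_2 = -4.59 * (-2.4)^2 ≈ -26.44
i=3: S_3 = -4.59 * (-2.4)^3 ≈ 63.45
i=4: S_4 = -4.59 * (-2.4)^4 ≈ -152.29
The first 5 terms are: [-4.59, 11.02, -26.44, 63.45, -152.29]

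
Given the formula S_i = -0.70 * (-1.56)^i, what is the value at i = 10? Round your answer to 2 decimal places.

S_10 = -0.7 * (-1.56)^10 ≈ -0.7 * 85.3583 ≈ -59.75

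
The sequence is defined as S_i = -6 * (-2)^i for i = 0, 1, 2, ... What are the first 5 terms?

This is a geometric sequence.
i=0: S_0 = -6 * (-2)^0 = -6
i=1: S_1 = -6 * (-2)^1 = 12
i=2: S_2 = -6 * (-2)^2 = -24
i=3: S_3 = -6 * (-2)^3 = 48
i=4: S_4 = -6 * (-2)^4 = -96
The first 5 terms are: [-6, 12, -24, 48, -96]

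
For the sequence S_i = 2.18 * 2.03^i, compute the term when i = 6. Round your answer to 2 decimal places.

S_6 = 2.18 * 2.03^6 ≈ 2.18 * 69.9804 ≈ 152.56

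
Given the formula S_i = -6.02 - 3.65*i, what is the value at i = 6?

S_6 = -6.02 + -3.65*6 = -6.02 + -21.9 = -27.92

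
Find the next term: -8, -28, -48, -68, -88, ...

Differences: -28 - -8 = -20
This is an arithmetic sequence with common difference d = -20.
Next term = -88 + -20 = -108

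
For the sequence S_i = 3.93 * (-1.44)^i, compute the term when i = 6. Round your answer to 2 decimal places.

S_6 = 3.93 * (-1.44)^6 ≈ 3.93 * 8.9161 ≈ 35.04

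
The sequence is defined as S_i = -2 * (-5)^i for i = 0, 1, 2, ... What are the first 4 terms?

This is a geometric sequence.
i=0: S_0 = -2 * (-5)^0 = -2
i=1: S_1 = -2 * (-5)^1 = 10
i=2: S_2 = -2 * (-5)^2 = -50
i=3: S_3 = -2 * (-5)^3 = 250
The first 4 terms are: [-2, 10, -50, 250]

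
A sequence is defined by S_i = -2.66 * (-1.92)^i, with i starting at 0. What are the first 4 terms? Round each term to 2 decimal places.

This is a geometric sequence.
i=0: S_0 = -2.66 * (-1.92)^0 = -2.66
i=1: S_1 = -2.66 * (-1.92)^1 ≈ 5.11
i=2: S_2 = -2.66 * (-1.92)^2 ≈ -9.81
i=3: S_3 = -2.66 * (-1.92)^3 ≈ 18.83
The first 4 terms are: [-2.66, 5.11, -9.81, 18.83]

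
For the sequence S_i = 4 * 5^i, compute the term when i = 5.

S_5 = 4 * 5^5 = 4 * 3125 = 12500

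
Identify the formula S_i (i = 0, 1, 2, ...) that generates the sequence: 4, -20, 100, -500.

Check ratios: -20 / 4 = -5.0
Common ratio r = -5.
First term a = 4.
Formula: S_i = 4 * (-5)^i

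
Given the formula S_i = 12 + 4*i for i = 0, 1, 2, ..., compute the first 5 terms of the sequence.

This is an arithmetic sequence.
i=0: S_0 = 12 + 4*0 = 12
i=1: S_1 = 12 + 4*1 = 16
i=2: S_2 = 12 + 4*2 = 20
i=3: S_3 = 12 + 4*3 = 24
i=4: S_4 = 12 + 4*4 = 28
The first 5 terms are: [12, 16, 20, 24, 28]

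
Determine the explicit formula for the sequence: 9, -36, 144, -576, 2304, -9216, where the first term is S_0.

Check ratios: -36 / 9 = -4.0
Common ratio r = -4.
First term a = 9.
Formula: S_i = 9 * (-4)^i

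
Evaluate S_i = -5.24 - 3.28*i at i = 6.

S_6 = -5.24 + -3.28*6 = -5.24 + -19.68 = -24.92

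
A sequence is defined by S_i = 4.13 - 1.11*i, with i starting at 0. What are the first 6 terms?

This is an arithmetic sequence.
i=0: S_0 = 4.13 + -1.11*0 = 4.13
i=1: S_1 = 4.13 + -1.11*1 = 3.02
i=2: S_2 = 4.13 + -1.11*2 = 1.91
i=3: S_3 = 4.13 + -1.11*3 = 0.8
i=4: S_4 = 4.13 + -1.11*4 = -0.31
i=5: S_5 = 4.13 + -1.11*5 = -1.42
The first 6 terms are: [4.13, 3.02, 1.91, 0.8, -0.31, -1.42]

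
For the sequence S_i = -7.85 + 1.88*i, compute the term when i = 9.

S_9 = -7.85 + 1.88*9 = -7.85 + 16.92 = 9.07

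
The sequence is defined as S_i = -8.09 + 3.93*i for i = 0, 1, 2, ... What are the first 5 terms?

This is an arithmetic sequence.
i=0: S_0 = -8.09 + 3.93*0 = -8.09
i=1: S_1 = -8.09 + 3.93*1 = -4.16
i=2: S_2 = -8.09 + 3.93*2 = -0.23
i=3: S_3 = -8.09 + 3.93*3 = 3.7
i=4: S_4 = -8.09 + 3.93*4 = 7.63
The first 5 terms are: [-8.09, -4.16, -0.23, 3.7, 7.63]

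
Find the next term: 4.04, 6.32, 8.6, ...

Differences: 6.32 - 4.04 = 2.28
This is an arithmetic sequence with common difference d = 2.28.
Next term = 8.6 + 2.28 = 10.88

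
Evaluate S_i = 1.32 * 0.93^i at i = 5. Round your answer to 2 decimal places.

S_5 = 1.32 * 0.93^5 ≈ 1.32 * 0.6957 ≈ 0.92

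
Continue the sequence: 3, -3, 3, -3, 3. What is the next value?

Ratios: -3 / 3 = -1.0
This is a geometric sequence with common ratio r = -1.
Next term = 3 * -1 = -3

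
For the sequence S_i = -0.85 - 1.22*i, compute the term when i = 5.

S_5 = -0.85 + -1.22*5 = -0.85 + -6.1 = -6.95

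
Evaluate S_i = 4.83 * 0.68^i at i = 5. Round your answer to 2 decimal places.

S_5 = 4.83 * 0.68^5 ≈ 4.83 * 0.1454 ≈ 0.7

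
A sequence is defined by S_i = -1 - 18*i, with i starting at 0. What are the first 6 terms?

This is an arithmetic sequence.
i=0: S_0 = -1 + -18*0 = -1
i=1: S_1 = -1 + -18*1 = -19
i=2: S_2 = -1 + -18*2 = -37
i=3: S_3 = -1 + -18*3 = -55
i=4: S_4 = -1 + -18*4 = -73
i=5: S_5 = -1 + -18*5 = -91
The first 6 terms are: [-1, -19, -37, -55, -73, -91]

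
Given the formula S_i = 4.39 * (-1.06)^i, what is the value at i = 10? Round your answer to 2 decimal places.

S_10 = 4.39 * (-1.06)^10 ≈ 4.39 * 1.7908 ≈ 7.86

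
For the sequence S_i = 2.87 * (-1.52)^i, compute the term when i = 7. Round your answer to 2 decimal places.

S_7 = 2.87 * (-1.52)^7 ≈ 2.87 * -18.7458 ≈ -53.8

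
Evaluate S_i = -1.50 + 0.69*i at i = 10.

S_10 = -1.5 + 0.69*10 = -1.5 + 6.9 = 5.4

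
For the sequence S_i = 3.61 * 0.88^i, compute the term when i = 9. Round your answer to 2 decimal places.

S_9 = 3.61 * 0.88^9 ≈ 3.61 * 0.3165 ≈ 1.14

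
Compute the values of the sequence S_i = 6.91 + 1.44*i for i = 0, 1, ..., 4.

This is an arithmetic sequence.
i=0: S_0 = 6.91 + 1.44*0 = 6.91
i=1: S_1 = 6.91 + 1.44*1 = 8.35
i=2: S_2 = 6.91 + 1.44*2 = 9.79
i=3: S_3 = 6.91 + 1.44*3 = 11.23
i=4: S_4 = 6.91 + 1.44*4 = 12.67
The first 5 terms are: [6.91, 8.35, 9.79, 11.23, 12.67]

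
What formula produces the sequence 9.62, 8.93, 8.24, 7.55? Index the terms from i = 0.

Check differences: 8.93 - 9.62 = -0.69
8.24 - 8.93 = -0.69
Common difference d = -0.69.
First term a = 9.62.
Formula: S_i = 9.62 - 0.69*i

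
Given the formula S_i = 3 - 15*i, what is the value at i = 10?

S_10 = 3 + -15*10 = 3 + -150 = -147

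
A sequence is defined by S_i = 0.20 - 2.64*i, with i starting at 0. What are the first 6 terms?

This is an arithmetic sequence.
i=0: S_0 = 0.2 + -2.64*0 = 0.2
i=1: S_1 = 0.2 + -2.64*1 = -2.44
i=2: S_2 = 0.2 + -2.64*2 = -5.08
i=3: S_3 = 0.2 + -2.64*3 = -7.72
i=4: S_4 = 0.2 + -2.64*4 = -10.36
i=5: S_5 = 0.2 + -2.64*5 = -13.0
The first 6 terms are: [0.2, -2.44, -5.08, -7.72, -10.36, -13.0]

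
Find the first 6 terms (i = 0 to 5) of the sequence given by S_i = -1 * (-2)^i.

This is a geometric sequence.
i=0: S_0 = -1 * (-2)^0 = -1
i=1: S_1 = -1 * (-2)^1 = 2
i=2: S_2 = -1 * (-2)^2 = -4
i=3: S_3 = -1 * (-2)^3 = 8
i=4: S_4 = -1 * (-2)^4 = -16
i=5: S_5 = -1 * (-2)^5 = 32
The first 6 terms are: [-1, 2, -4, 8, -16, 32]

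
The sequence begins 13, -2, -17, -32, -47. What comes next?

Differences: -2 - 13 = -15
This is an arithmetic sequence with common difference d = -15.
Next term = -47 + -15 = -62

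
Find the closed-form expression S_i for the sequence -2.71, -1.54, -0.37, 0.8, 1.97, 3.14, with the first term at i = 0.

Check differences: -1.54 - -2.71 = 1.17
-0.37 - -1.54 = 1.17
Common difference d = 1.17.
First term a = -2.71.
Formula: S_i = -2.71 + 1.17*i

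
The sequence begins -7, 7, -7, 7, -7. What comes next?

Ratios: 7 / -7 = -1.0
This is a geometric sequence with common ratio r = -1.
Next term = -7 * -1 = 7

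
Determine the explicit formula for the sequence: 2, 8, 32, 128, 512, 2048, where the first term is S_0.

Check ratios: 8 / 2 = 4.0
Common ratio r = 4.
First term a = 2.
Formula: S_i = 2 * 4^i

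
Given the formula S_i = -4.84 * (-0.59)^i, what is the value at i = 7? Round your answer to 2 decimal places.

S_7 = -4.84 * (-0.59)^7 ≈ -4.84 * -0.0249 ≈ 0.12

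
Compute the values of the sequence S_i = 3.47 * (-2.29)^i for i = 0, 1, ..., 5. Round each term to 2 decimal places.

This is a geometric sequence.
i=0: S_0 = 3.47 * (-2.29)^0 = 3.47
i=1: S_1 = 3.47 * (-2.29)^1 ≈ -7.95
i=2: S_2 = 3.47 * (-2.29)^2 ≈ 18.2
i=3: S_3 = 3.47 * (-2.29)^3 ≈ -41.67
i=4: S_4 = 3.47 * (-2.29)^4 ≈ 95.43
i=5: S_5 = 3.47 * (-2.29)^5 ≈ -218.53
The first 6 terms are: [3.47, -7.95, 18.2, -41.67, 95.43, -218.53]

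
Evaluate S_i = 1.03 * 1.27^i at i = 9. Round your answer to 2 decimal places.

S_9 = 1.03 * 1.27^9 ≈ 1.03 * 8.5948 ≈ 8.85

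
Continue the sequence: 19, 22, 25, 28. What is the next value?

Differences: 22 - 19 = 3
This is an arithmetic sequence with common difference d = 3.
Next term = 28 + 3 = 31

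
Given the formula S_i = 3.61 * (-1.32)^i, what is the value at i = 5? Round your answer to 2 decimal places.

S_5 = 3.61 * (-1.32)^5 ≈ 3.61 * -4.0075 ≈ -14.47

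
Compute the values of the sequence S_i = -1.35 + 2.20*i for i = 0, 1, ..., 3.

This is an arithmetic sequence.
i=0: S_0 = -1.35 + 2.2*0 = -1.35
i=1: S_1 = -1.35 + 2.2*1 = 0.85
i=2: S_2 = -1.35 + 2.2*2 = 3.05
i=3: S_3 = -1.35 + 2.2*3 = 5.25
The first 4 terms are: [-1.35, 0.85, 3.05, 5.25]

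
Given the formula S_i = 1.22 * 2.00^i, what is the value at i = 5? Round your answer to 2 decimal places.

S_5 = 1.22 * 2.0^5 = 1.22 * 32 = 39.04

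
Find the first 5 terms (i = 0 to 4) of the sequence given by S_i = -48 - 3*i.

This is an arithmetic sequence.
i=0: S_0 = -48 + -3*0 = -48
i=1: S_1 = -48 + -3*1 = -51
i=2: S_2 = -48 + -3*2 = -54
i=3: S_3 = -48 + -3*3 = -57
i=4: S_4 = -48 + -3*4 = -60
The first 5 terms are: [-48, -51, -54, -57, -60]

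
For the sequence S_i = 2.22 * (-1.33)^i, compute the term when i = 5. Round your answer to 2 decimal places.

S_5 = 2.22 * (-1.33)^5 ≈ 2.22 * -4.1616 ≈ -9.24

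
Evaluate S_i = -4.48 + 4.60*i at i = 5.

S_5 = -4.48 + 4.6*5 = -4.48 + 23.0 = 18.52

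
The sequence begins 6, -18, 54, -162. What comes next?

Ratios: -18 / 6 = -3.0
This is a geometric sequence with common ratio r = -3.
Next term = -162 * -3 = 486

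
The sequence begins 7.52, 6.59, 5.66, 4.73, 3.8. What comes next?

Differences: 6.59 - 7.52 = -0.93
This is an arithmetic sequence with common difference d = -0.93.
Next term = 3.8 + -0.93 = 2.87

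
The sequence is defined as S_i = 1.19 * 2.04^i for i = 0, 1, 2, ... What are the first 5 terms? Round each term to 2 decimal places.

This is a geometric sequence.
i=0: S_0 = 1.19 * 2.04^0 = 1.19
i=1: S_1 = 1.19 * 2.04^1 ≈ 2.43
i=2: S_2 = 1.19 * 2.04^2 ≈ 4.95
i=3: S_3 = 1.19 * 2.04^3 ≈ 10.1
i=4: S_4 = 1.19 * 2.04^4 ≈ 20.61
The first 5 terms are: [1.19, 2.43, 4.95, 10.1, 20.61]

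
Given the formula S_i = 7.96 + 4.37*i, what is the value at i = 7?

S_7 = 7.96 + 4.37*7 = 7.96 + 30.59 = 38.55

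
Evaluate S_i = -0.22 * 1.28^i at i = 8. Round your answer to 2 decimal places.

S_8 = -0.22 * 1.28^8 ≈ -0.22 * 7.2058 ≈ -1.59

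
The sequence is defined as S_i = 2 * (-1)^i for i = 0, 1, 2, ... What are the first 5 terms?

This is a geometric sequence.
i=0: S_0 = 2 * (-1)^0 = 2
i=1: S_1 = 2 * (-1)^1 = -2
i=2: S_2 = 2 * (-1)^2 = 2
i=3: S_3 = 2 * (-1)^3 = -2
i=4: S_4 = 2 * (-1)^4 = 2
The first 5 terms are: [2, -2, 2, -2, 2]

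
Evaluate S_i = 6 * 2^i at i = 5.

S_5 = 6 * 2^5 = 6 * 32 = 192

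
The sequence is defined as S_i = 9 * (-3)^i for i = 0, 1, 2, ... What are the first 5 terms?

This is a geometric sequence.
i=0: S_0 = 9 * (-3)^0 = 9
i=1: S_1 = 9 * (-3)^1 = -27
i=2: S_2 = 9 * (-3)^2 = 81
i=3: S_3 = 9 * (-3)^3 = -243
i=4: S_4 = 9 * (-3)^4 = 729
The first 5 terms are: [9, -27, 81, -243, 729]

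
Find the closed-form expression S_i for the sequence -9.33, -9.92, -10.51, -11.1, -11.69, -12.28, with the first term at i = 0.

Check differences: -9.92 - -9.33 = -0.59
-10.51 - -9.92 = -0.59
Common difference d = -0.59.
First term a = -9.33.
Formula: S_i = -9.33 - 0.59*i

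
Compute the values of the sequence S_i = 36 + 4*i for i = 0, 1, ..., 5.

This is an arithmetic sequence.
i=0: S_0 = 36 + 4*0 = 36
i=1: S_1 = 36 + 4*1 = 40
i=2: S_2 = 36 + 4*2 = 44
i=3: S_3 = 36 + 4*3 = 48
i=4: S_4 = 36 + 4*4 = 52
i=5: S_5 = 36 + 4*5 = 56
The first 6 terms are: [36, 40, 44, 48, 52, 56]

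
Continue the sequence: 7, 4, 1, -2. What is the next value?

Differences: 4 - 7 = -3
This is an arithmetic sequence with common difference d = -3.
Next term = -2 + -3 = -5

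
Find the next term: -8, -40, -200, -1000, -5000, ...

Ratios: -40 / -8 = 5.0
This is a geometric sequence with common ratio r = 5.
Next term = -5000 * 5 = -25000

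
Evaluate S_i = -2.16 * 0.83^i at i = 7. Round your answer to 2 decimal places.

S_7 = -2.16 * 0.83^7 ≈ -2.16 * 0.2714 ≈ -0.59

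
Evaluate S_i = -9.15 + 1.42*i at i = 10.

S_10 = -9.15 + 1.42*10 = -9.15 + 14.2 = 5.05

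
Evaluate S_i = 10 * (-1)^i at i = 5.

S_5 = 10 * (-1)^5 = 10 * -1 = -10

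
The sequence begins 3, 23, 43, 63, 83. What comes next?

Differences: 23 - 3 = 20
This is an arithmetic sequence with common difference d = 20.
Next term = 83 + 20 = 103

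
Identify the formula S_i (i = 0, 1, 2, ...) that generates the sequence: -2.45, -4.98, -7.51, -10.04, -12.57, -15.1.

Check differences: -4.98 - -2.45 = -2.53
-7.51 - -4.98 = -2.53
Common difference d = -2.53.
First term a = -2.45.
Formula: S_i = -2.45 - 2.53*i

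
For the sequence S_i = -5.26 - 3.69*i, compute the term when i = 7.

S_7 = -5.26 + -3.69*7 = -5.26 + -25.83 = -31.09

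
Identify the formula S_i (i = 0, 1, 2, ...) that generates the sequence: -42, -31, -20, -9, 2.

Check differences: -31 - -42 = 11
-20 - -31 = 11
Common difference d = 11.
First term a = -42.
Formula: S_i = -42 + 11*i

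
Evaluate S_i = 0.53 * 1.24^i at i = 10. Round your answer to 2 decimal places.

S_10 = 0.53 * 1.24^10 ≈ 0.53 * 8.5944 ≈ 4.56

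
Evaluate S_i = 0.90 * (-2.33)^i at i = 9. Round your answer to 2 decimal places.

S_9 = 0.9 * (-2.33)^9 ≈ 0.9 * -2023.9664 ≈ -1821.57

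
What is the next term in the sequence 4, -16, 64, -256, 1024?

Ratios: -16 / 4 = -4.0
This is a geometric sequence with common ratio r = -4.
Next term = 1024 * -4 = -4096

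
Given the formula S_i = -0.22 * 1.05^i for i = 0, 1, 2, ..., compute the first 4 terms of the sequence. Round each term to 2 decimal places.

This is a geometric sequence.
i=0: S_0 = -0.22 * 1.05^0 = -0.22
i=1: S_1 = -0.22 * 1.05^1 ≈ -0.23
i=2: S_2 = -0.22 * 1.05^2 ≈ -0.24
i=3: S_3 = -0.22 * 1.05^3 ≈ -0.25
The first 4 terms are: [-0.22, -0.23, -0.24, -0.25]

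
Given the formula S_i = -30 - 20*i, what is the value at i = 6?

S_6 = -30 + -20*6 = -30 + -120 = -150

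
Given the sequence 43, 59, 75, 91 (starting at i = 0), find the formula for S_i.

Check differences: 59 - 43 = 16
75 - 59 = 16
Common difference d = 16.
First term a = 43.
Formula: S_i = 43 + 16*i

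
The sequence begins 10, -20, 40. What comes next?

Ratios: -20 / 10 = -2.0
This is a geometric sequence with common ratio r = -2.
Next term = 40 * -2 = -80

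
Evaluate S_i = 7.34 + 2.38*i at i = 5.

S_5 = 7.34 + 2.38*5 = 7.34 + 11.9 = 19.24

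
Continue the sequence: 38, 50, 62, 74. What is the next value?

Differences: 50 - 38 = 12
This is an arithmetic sequence with common difference d = 12.
Next term = 74 + 12 = 86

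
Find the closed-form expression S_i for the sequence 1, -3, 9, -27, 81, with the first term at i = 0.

Check ratios: -3 / 1 = -3.0
Common ratio r = -3.
First term a = 1.
Formula: S_i = 1 * (-3)^i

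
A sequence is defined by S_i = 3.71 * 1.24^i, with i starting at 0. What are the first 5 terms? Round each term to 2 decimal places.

This is a geometric sequence.
i=0: S_0 = 3.71 * 1.24^0 = 3.71
i=1: S_1 = 3.71 * 1.24^1 ≈ 4.6
i=2: S_2 = 3.71 * 1.24^2 ≈ 5.7
i=3: S_3 = 3.71 * 1.24^3 ≈ 7.07
i=4: S_4 = 3.71 * 1.24^4 ≈ 8.77
The first 5 terms are: [3.71, 4.6, 5.7, 7.07, 8.77]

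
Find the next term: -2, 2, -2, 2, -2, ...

Ratios: 2 / -2 = -1.0
This is a geometric sequence with common ratio r = -1.
Next term = -2 * -1 = 2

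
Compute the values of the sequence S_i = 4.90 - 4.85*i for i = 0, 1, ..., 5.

This is an arithmetic sequence.
i=0: S_0 = 4.9 + -4.85*0 = 4.9
i=1: S_1 = 4.9 + -4.85*1 = 0.05
i=2: S_2 = 4.9 + -4.85*2 = -4.8
i=3: S_3 = 4.9 + -4.85*3 = -9.65
i=4: S_4 = 4.9 + -4.85*4 = -14.5
i=5: S_5 = 4.9 + -4.85*5 = -19.35
The first 6 terms are: [4.9, 0.05, -4.8, -9.65, -14.5, -19.35]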